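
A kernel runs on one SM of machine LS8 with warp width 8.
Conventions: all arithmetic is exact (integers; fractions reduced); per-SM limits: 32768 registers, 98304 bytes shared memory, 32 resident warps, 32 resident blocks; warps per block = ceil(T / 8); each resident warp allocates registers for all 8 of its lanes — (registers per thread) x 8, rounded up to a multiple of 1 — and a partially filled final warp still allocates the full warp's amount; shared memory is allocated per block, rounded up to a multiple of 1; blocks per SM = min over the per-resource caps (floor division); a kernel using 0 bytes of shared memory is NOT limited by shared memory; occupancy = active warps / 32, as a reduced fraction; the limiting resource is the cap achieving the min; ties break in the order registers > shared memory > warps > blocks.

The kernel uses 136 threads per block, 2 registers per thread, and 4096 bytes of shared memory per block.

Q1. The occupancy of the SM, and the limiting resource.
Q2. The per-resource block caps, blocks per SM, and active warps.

Answer: occupancy 17/32, limited by warps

registers: 120 blocks
shared memory: 24 blocks
warps: 1 block
blocks: 32 blocks

Answer: 1 block, 17 active warps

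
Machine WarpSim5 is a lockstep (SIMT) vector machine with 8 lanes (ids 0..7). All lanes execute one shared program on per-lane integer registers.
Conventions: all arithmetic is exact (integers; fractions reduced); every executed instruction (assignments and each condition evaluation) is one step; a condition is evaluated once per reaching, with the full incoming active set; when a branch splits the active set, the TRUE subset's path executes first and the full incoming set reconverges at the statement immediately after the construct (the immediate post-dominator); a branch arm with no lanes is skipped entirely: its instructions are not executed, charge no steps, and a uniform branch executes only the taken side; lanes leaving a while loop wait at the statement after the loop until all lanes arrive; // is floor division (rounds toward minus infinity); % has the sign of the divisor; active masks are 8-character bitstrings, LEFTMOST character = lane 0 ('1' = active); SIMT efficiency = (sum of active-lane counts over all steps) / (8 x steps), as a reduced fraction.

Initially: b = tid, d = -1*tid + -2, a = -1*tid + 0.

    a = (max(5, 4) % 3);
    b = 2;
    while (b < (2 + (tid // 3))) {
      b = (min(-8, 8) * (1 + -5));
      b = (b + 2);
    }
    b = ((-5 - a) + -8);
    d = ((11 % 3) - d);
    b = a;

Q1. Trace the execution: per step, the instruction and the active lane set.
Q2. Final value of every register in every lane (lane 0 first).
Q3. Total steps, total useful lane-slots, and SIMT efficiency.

step 0: a <- (max(5, 4) % 3)         11111111
step 1: b <- 2                       11111111
step 2: eval (b < (2 + (tid // 3)))  11111111
step 3: b <- (min(-8, 8) * (1 + -5)) 00011111
step 4: b <- (b + 2)                 00011111
step 5: eval (b < (2 + (tid // 3)))  00011111
step 6: b <- ((-5 - a) + -8)         11111111
step 7: d <- ((11 % 3) - d)          11111111
step 8: b <- a                       11111111

Answer: 9 steps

b: 2,2,2,2,2,2,2,2
d: 4,5,6,7,8,9,10,11
a: 2,2,2,2,2,2,2,2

steps = 9; useful = 63; efficiency = 63/72 = 7/8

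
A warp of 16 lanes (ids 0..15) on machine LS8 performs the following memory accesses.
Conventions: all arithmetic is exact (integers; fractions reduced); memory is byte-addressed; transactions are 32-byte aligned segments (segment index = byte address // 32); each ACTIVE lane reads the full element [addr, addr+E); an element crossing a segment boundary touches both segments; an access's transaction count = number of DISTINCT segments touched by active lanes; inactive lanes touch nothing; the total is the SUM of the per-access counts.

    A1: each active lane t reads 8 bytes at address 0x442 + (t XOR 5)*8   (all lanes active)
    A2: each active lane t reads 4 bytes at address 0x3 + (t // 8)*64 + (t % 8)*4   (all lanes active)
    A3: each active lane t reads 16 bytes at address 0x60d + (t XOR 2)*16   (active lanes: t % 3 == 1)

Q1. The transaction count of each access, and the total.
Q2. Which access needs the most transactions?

A1: 5 transactions
A2: 4 transactions
A3: 6 transactions

Answer: 5,4,6; total 15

Answer: A3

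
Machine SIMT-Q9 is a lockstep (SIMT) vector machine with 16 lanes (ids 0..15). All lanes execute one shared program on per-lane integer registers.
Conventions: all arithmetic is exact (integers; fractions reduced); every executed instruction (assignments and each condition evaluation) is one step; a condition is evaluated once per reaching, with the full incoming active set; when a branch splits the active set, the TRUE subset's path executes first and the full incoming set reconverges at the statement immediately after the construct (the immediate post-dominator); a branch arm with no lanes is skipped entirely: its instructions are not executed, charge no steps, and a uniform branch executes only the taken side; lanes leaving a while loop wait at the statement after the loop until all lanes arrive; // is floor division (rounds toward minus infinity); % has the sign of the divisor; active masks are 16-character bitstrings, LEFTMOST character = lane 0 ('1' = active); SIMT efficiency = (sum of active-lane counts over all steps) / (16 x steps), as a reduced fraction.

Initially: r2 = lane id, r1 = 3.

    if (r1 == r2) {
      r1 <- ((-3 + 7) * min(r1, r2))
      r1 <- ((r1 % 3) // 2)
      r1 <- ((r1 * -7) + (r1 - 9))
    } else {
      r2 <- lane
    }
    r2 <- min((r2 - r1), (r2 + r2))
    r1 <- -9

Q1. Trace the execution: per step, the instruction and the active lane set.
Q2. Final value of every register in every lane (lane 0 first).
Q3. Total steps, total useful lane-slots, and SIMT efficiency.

step 0: eval (r1 == r2)              1111111111111111
step 1: r1 <- ((-3 + 7) * min(r1, r2)) 0001000000000000
step 2: r1 <- ((r1 % 3) // 2)        0001000000000000
step 3: r1 <- ((r1 * -7) + (r1 - 9)) 0001000000000000
step 4: r2 <- lane                   1110111111111111
step 5: r2 <- min((r2 - r1), (r2 + r2)) 1111111111111111
step 6: r1 <- -9                     1111111111111111

Answer: 7 steps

r2: -3,-2,-1,6,1,2,3,4,5,6,7,8,9,10,11,12
r1: -9,-9,-9,-9,-9,-9,-9,-9,-9,-9,-9,-9,-9,-9,-9,-9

steps = 7; useful = 66; efficiency = 66/112 = 33/56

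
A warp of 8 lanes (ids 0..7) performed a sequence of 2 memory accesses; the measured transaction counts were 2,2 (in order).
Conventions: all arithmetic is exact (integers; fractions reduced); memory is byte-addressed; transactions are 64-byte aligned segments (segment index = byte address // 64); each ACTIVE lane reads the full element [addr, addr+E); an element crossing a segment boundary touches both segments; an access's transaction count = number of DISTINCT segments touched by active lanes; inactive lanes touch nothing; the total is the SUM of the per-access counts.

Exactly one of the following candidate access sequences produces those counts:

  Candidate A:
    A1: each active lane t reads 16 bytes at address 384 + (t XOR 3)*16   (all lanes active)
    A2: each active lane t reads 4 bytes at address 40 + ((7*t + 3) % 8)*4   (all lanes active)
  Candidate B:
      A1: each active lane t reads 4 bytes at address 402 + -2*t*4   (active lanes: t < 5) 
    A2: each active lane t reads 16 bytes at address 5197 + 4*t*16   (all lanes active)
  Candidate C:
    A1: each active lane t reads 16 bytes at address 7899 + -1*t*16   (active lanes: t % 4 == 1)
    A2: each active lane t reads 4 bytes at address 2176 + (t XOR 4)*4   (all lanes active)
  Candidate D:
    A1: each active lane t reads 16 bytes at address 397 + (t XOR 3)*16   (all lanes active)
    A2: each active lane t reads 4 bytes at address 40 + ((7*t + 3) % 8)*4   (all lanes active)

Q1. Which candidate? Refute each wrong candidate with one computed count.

B: A2 gives 8 transactions, not 2
C: A2 gives 1 transaction, not 2
D: A1 gives 3 transactions, not 2
A: all counts match (2,2)

Answer: A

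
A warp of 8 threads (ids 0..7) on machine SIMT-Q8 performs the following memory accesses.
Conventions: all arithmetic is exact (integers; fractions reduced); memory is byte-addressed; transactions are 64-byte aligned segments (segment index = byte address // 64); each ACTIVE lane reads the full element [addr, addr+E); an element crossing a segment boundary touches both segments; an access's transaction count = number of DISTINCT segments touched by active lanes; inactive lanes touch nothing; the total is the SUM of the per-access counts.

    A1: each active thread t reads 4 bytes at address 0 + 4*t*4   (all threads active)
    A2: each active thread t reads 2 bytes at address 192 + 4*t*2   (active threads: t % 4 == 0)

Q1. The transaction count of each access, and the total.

A1: 2 transactions
A2: 1 transaction

Answer: 2,1; total 3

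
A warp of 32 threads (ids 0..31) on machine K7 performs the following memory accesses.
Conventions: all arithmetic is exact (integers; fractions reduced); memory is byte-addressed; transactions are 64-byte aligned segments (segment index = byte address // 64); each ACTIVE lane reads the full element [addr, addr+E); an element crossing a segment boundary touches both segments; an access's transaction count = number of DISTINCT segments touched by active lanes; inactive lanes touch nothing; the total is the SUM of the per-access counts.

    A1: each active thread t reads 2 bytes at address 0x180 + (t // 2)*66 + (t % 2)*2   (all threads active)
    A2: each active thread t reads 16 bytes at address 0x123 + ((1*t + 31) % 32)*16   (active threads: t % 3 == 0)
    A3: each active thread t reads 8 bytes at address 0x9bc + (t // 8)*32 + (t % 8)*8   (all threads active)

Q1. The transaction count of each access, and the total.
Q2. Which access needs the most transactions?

A1: 16 transactions
A2: 8 transactions
A3: 4 transactions

Answer: 16,8,4; total 28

Answer: A1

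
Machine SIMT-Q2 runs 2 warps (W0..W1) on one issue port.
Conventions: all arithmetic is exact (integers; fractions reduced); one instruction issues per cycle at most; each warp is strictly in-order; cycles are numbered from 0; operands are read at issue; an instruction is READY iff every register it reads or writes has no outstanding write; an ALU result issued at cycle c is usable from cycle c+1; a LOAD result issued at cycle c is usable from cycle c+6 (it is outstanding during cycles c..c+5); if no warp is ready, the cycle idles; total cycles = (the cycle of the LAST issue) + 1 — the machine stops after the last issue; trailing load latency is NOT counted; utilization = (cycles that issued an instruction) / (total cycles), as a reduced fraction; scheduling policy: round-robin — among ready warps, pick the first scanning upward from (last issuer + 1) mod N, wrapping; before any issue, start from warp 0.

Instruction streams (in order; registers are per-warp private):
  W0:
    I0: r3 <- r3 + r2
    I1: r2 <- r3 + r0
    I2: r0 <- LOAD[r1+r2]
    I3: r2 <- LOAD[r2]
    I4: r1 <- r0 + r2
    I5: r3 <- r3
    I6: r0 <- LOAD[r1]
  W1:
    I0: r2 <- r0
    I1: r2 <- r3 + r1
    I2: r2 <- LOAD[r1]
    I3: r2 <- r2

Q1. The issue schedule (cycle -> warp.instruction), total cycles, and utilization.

cycle 0: W0.I0
cycle 1: W1.I0
cycle 2: W0.I1
cycle 3: W1.I1
cycle 4: W0.I2
cycle 5: W1.I2
cycle 6: W0.I3
cycle 7: idle
cycle 8: idle
cycle 9: idle
cycle 10: idle
cycle 11: W1.I3
cycle 12: W0.I4
cycle 13: W0.I5
cycle 14: W0.I6

Answer: 15 cycles, utilization 11/15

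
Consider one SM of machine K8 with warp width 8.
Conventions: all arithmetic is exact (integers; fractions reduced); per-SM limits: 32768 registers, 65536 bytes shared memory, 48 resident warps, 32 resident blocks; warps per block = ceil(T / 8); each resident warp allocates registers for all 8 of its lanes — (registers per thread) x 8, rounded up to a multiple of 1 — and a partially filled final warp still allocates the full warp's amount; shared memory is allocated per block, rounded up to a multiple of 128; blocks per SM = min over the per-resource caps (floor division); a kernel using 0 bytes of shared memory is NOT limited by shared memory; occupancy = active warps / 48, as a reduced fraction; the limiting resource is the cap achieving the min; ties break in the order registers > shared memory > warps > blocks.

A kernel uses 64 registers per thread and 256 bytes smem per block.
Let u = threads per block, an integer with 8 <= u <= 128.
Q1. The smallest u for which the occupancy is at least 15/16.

Answer: u = 9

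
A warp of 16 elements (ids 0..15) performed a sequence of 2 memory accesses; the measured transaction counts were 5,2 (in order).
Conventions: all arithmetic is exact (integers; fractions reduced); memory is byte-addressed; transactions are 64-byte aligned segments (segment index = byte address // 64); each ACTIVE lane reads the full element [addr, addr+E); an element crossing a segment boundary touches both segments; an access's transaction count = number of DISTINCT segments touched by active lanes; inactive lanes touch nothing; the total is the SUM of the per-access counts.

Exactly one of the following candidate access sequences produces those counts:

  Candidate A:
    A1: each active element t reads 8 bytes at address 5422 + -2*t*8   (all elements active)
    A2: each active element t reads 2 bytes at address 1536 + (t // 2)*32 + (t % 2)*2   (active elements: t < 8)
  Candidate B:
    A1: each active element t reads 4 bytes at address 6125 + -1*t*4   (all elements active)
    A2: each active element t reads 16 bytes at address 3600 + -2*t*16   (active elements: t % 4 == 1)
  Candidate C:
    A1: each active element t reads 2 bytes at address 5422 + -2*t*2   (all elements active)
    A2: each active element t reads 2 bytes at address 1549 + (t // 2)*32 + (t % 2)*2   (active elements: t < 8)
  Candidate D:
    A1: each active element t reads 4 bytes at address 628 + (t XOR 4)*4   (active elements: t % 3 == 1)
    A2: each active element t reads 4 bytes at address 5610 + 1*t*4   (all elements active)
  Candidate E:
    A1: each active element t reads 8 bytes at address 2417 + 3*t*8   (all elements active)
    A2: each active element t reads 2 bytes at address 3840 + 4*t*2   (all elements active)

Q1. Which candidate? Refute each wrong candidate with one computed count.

B: A1 gives 2 transactions, not 5
C: A1 gives 2 transactions, not 5
D: A1 gives 2 transactions, not 5
E: A1 gives 7 transactions, not 5
A: all counts match (5,2)

Answer: A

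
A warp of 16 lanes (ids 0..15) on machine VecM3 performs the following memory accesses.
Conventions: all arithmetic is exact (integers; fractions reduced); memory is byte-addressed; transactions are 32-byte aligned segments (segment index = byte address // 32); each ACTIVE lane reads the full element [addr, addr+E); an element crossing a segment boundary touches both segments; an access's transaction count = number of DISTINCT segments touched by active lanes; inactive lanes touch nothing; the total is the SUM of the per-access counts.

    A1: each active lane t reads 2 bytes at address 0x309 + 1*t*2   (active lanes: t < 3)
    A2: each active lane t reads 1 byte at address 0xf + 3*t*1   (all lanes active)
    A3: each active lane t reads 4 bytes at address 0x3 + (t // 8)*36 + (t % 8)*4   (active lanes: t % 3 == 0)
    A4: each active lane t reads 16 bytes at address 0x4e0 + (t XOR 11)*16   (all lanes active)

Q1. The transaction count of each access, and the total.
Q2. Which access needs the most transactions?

A1: 1 transaction
A2: 2 transactions
A3: 3 transactions
A4: 8 transactions

Answer: 1,2,3,8; total 14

Answer: A4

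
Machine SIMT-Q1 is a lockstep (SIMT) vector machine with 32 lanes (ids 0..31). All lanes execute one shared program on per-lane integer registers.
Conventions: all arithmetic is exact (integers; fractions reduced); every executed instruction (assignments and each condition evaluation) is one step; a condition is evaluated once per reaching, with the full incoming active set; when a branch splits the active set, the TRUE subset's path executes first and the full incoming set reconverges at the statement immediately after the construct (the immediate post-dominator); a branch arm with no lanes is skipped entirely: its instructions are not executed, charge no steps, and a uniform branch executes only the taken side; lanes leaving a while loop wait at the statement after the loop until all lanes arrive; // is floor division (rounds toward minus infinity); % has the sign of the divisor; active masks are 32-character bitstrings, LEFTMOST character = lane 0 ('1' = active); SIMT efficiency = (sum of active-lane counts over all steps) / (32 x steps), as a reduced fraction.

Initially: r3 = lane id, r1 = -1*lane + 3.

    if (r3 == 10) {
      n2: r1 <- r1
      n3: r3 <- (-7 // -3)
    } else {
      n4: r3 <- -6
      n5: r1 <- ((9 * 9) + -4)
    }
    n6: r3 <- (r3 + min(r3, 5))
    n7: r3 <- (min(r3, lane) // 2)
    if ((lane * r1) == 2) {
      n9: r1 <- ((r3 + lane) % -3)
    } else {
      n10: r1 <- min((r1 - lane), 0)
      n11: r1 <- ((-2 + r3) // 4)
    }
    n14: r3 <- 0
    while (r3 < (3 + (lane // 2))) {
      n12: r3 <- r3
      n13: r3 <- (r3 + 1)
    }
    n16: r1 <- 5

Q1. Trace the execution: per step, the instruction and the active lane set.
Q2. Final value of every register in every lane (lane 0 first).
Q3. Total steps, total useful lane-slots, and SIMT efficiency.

step 0: eval (r3 == 10)              11111111111111111111111111111111
step 1: r1 <- r1                     00000000001000000000000000000000
step 2: r3 <- (-7 // -3)             00000000001000000000000000000000
step 3: r3 <- -6                     11111111110111111111111111111111
step 4: r1 <- ((9 * 9) + -4)         11111111110111111111111111111111
step 5: r3 <- (r3 + min(r3, 5))      11111111111111111111111111111111
step 6: r3 <- (min(r3, lane) // 2)   11111111111111111111111111111111
step 7: eval ((lane * r1) == 2)      11111111111111111111111111111111
step 8: r1 <- min((r1 - lane), 0)    11111111111111111111111111111111
step 9: r1 <- ((-2 + r3) // 4)       11111111111111111111111111111111
step 10: r3 <- 0                      11111111111111111111111111111111
step 11: eval (r3 < (3 + (lane // 2))) 11111111111111111111111111111111
step 12: r3 <- r3                     11111111111111111111111111111111
step 13: r3 <- (r3 + 1)               11111111111111111111111111111111
step 14: eval (r3 < (3 + (lane // 2))) 11111111111111111111111111111111
step 15: r3 <- r3                     11111111111111111111111111111111
step 16: r3 <- (r3 + 1)               11111111111111111111111111111111
step 17: eval (r3 < (3 + (lane // 2))) 11111111111111111111111111111111
step 18: r3 <- r3                     11111111111111111111111111111111
step 19: r3 <- (r3 + 1)               11111111111111111111111111111111
step 20: eval (r3 < (3 + (lane // 2))) 11111111111111111111111111111111
step 21: r3 <- r3                     00111111111111111111111111111111
step 22: r3 <- (r3 + 1)               00111111111111111111111111111111
step 23: eval (r3 < (3 + (lane // 2))) 00111111111111111111111111111111
step 24: r3 <- r3                     00001111111111111111111111111111
step 25: r3 <- (r3 + 1)               00001111111111111111111111111111
step 26: eval (r3 < (3 + (lane // 2))) 00001111111111111111111111111111
step 27: r3 <- r3                     00000011111111111111111111111111
step 28: r3 <- (r3 + 1)               00000011111111111111111111111111
step 29: eval (r3 < (3 + (lane // 2))) 00000011111111111111111111111111
step 30: r3 <- r3                     00000000111111111111111111111111
step 31: r3 <- (r3 + 1)               00000000111111111111111111111111
step 32: eval (r3 < (3 + (lane // 2))) 00000000111111111111111111111111
step 33: r3 <- r3                     00000000001111111111111111111111
step 34: r3 <- (r3 + 1)               00000000001111111111111111111111
step 35: eval (r3 < (3 + (lane // 2))) 00000000001111111111111111111111
step 36: r3 <- r3                     00000000000011111111111111111111
step 37: r3 <- (r3 + 1)               00000000000011111111111111111111
step 38: eval (r3 < (3 + (lane // 2))) 00000000000011111111111111111111
step 39: r3 <- r3                     00000000000000111111111111111111
step 40: r3 <- (r3 + 1)               00000000000000111111111111111111
step 41: eval (r3 < (3 + (lane // 2))) 00000000000000111111111111111111
step 42: r3 <- r3                     00000000000000001111111111111111
step 43: r3 <- (r3 + 1)               00000000000000001111111111111111
step 44: eval (r3 < (3 + (lane // 2))) 00000000000000001111111111111111
step 45: r3 <- r3                     00000000000000000011111111111111
step 46: r3 <- (r3 + 1)               00000000000000000011111111111111
step 47: eval (r3 < (3 + (lane // 2))) 00000000000000000011111111111111
step 48: r3 <- r3                     00000000000000000000111111111111
step 49: r3 <- (r3 + 1)               00000000000000000000111111111111
step 50: eval (r3 < (3 + (lane // 2))) 00000000000000000000111111111111
step 51: r3 <- r3                     00000000000000000000001111111111
step 52: r3 <- (r3 + 1)               00000000000000000000001111111111
step 53: eval (r3 < (3 + (lane // 2))) 00000000000000000000001111111111
step 54: r3 <- r3                     00000000000000000000000011111111
step 55: r3 <- (r3 + 1)               00000000000000000000000011111111
step 56: eval (r3 < (3 + (lane // 2))) 00000000000000000000000011111111
step 57: r3 <- r3                     00000000000000000000000000111111
step 58: r3 <- (r3 + 1)               00000000000000000000000000111111
step 59: eval (r3 < (3 + (lane // 2))) 00000000000000000000000000111111
step 60: r3 <- r3                     00000000000000000000000000001111
step 61: r3 <- (r3 + 1)               00000000000000000000000000001111
step 62: eval (r3 < (3 + (lane // 2))) 00000000000000000000000000001111
step 63: r3 <- r3                     00000000000000000000000000000011
step 64: r3 <- (r3 + 1)               00000000000000000000000000000011
step 65: eval (r3 < (3 + (lane // 2))) 00000000000000000000000000000011
step 66: r1 <- 5                      11111111111111111111111111111111

Answer: 67 steps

r3: 3,3,4,4,5,5,6,6,7,7,8,8,9,9,10,10,11,11,12,12,13,13,14,14,15,15,16,16,17,17,18,18
r1: 5,5,5,5,5,5,5,5,5,5,5,5,5,5,5,5,5,5,5,5,5,5,5,5,5,5,5,5,5,5,5,5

steps = 67; useful = 1360; efficiency = 1360/2144 = 85/134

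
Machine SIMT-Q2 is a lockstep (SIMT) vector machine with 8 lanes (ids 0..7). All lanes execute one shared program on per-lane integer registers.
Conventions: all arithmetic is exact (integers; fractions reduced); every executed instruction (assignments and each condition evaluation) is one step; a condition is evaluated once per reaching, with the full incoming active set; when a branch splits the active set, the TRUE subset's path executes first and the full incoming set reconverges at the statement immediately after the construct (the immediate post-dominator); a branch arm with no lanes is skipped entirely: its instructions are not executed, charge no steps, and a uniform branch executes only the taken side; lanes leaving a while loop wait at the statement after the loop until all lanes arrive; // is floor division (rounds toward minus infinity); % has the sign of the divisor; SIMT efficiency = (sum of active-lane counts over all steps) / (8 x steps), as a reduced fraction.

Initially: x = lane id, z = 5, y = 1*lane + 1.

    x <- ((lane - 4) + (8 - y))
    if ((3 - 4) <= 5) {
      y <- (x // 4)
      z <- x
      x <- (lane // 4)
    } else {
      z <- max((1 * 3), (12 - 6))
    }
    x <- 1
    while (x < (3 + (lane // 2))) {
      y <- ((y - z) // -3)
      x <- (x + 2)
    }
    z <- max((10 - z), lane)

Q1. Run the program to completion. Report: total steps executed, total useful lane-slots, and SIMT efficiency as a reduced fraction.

Answer: 17 steps, 112 useful, 14/17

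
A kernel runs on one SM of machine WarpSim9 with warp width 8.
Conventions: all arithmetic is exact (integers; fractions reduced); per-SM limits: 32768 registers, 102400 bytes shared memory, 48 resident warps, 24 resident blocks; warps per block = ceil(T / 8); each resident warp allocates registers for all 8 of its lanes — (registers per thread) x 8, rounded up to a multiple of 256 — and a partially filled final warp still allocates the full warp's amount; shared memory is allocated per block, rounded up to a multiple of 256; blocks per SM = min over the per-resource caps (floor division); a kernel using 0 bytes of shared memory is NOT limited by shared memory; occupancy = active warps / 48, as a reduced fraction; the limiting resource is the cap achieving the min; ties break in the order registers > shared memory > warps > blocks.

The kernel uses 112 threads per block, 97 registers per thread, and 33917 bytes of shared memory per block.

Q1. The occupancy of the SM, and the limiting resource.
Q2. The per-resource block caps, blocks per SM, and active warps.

Answer: occupancy 7/12, limited by registers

registers: 2 blocks
shared memory: 3 blocks
warps: 3 blocks
blocks: 24 blocks

Answer: 2 blocks, 28 active warps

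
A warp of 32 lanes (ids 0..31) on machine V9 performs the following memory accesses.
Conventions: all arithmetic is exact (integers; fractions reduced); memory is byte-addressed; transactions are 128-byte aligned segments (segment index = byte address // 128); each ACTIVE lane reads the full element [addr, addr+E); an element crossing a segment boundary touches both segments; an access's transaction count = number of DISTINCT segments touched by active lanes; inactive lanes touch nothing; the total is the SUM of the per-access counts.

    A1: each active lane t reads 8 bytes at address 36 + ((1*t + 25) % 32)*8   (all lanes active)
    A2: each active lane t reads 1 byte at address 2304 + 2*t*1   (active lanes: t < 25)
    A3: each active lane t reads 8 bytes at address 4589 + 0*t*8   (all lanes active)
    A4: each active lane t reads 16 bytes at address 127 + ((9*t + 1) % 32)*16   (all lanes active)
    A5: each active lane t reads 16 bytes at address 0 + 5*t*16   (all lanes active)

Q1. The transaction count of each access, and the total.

A1: 3 transactions
A2: 1 transaction
A3: 1 transaction
A4: 5 transactions
A5: 20 transactions

Answer: 3,1,1,5,20; total 30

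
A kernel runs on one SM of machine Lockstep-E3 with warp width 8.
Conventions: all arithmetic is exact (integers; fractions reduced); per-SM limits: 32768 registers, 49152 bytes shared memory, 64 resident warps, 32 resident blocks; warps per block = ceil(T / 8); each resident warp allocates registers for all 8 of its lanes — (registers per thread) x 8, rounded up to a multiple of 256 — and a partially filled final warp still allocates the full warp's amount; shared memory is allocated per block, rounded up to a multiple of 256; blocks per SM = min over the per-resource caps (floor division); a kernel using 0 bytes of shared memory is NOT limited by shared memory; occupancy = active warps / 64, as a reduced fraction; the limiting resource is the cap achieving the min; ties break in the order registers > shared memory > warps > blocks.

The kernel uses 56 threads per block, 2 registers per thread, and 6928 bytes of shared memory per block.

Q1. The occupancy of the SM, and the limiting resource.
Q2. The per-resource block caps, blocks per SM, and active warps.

Answer: occupancy 21/32, limited by shared memory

registers: 18 blocks
shared memory: 6 blocks
warps: 9 blocks
blocks: 32 blocks

Answer: 6 blocks, 42 active warps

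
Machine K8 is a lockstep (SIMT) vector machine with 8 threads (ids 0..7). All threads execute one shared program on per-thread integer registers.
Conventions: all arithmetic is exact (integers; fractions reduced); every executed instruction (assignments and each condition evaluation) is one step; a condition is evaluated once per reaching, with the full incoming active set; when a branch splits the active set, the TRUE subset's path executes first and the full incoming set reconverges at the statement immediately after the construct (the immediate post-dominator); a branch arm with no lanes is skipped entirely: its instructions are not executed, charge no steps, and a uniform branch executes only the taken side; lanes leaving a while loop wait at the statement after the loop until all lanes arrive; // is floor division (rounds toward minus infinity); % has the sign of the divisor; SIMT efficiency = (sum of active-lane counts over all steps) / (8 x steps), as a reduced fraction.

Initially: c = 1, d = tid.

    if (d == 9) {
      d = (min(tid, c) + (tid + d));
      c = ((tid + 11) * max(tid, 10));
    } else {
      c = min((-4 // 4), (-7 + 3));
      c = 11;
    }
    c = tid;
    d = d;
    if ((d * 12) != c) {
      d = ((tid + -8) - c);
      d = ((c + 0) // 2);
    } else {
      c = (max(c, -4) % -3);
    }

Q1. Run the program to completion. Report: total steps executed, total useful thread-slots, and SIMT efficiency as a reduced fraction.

Answer: 9 steps, 63 useful, 7/8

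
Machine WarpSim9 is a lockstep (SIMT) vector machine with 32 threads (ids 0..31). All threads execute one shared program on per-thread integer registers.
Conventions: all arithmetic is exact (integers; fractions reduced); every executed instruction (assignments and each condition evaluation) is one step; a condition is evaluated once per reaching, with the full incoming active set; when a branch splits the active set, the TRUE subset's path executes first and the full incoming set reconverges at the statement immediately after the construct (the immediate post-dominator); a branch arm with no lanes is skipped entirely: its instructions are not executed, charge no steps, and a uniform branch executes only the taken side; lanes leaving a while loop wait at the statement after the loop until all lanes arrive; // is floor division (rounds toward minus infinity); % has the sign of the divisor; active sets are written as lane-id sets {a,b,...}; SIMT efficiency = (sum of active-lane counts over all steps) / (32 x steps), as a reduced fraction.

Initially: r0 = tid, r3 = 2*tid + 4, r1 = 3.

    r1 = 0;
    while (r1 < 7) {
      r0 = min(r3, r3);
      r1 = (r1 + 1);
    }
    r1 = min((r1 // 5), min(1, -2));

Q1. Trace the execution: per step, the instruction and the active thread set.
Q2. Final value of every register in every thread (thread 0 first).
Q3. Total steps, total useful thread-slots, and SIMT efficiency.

step 0: r1 <- 0                      {0,1,2,3,4,5,6,7,8,9,10,11,12,13,14,15,16,17,18,19,20,21,22,23,24,25,26,27,28,29,30,31}
step 1: eval (r1 < 7)                {0,1,2,3,4,5,6,7,8,9,10,11,12,13,14,15,16,17,18,19,20,21,22,23,24,25,26,27,28,29,30,31}
step 2: r0 <- min(r3, r3)            {0,1,2,3,4,5,6,7,8,9,10,11,12,13,14,15,16,17,18,19,20,21,22,23,24,25,26,27,28,29,30,31}
step 3: r1 <- (r1 + 1)               {0,1,2,3,4,5,6,7,8,9,10,11,12,13,14,15,16,17,18,19,20,21,22,23,24,25,26,27,28,29,30,31}
step 4: eval (r1 < 7)                {0,1,2,3,4,5,6,7,8,9,10,11,12,13,14,15,16,17,18,19,20,21,22,23,24,25,26,27,28,29,30,31}
step 5: r0 <- min(r3, r3)            {0,1,2,3,4,5,6,7,8,9,10,11,12,13,14,15,16,17,18,19,20,21,22,23,24,25,26,27,28,29,30,31}
step 6: r1 <- (r1 + 1)               {0,1,2,3,4,5,6,7,8,9,10,11,12,13,14,15,16,17,18,19,20,21,22,23,24,25,26,27,28,29,30,31}
step 7: eval (r1 < 7)                {0,1,2,3,4,5,6,7,8,9,10,11,12,13,14,15,16,17,18,19,20,21,22,23,24,25,26,27,28,29,30,31}
step 8: r0 <- min(r3, r3)            {0,1,2,3,4,5,6,7,8,9,10,11,12,13,14,15,16,17,18,19,20,21,22,23,24,25,26,27,28,29,30,31}
step 9: r1 <- (r1 + 1)               {0,1,2,3,4,5,6,7,8,9,10,11,12,13,14,15,16,17,18,19,20,21,22,23,24,25,26,27,28,29,30,31}
step 10: eval (r1 < 7)                {0,1,2,3,4,5,6,7,8,9,10,11,12,13,14,15,16,17,18,19,20,21,22,23,24,25,26,27,28,29,30,31}
step 11: r0 <- min(r3, r3)            {0,1,2,3,4,5,6,7,8,9,10,11,12,13,14,15,16,17,18,19,20,21,22,23,24,25,26,27,28,29,30,31}
step 12: r1 <- (r1 + 1)               {0,1,2,3,4,5,6,7,8,9,10,11,12,13,14,15,16,17,18,19,20,21,22,23,24,25,26,27,28,29,30,31}
step 13: eval (r1 < 7)                {0,1,2,3,4,5,6,7,8,9,10,11,12,13,14,15,16,17,18,19,20,21,22,23,24,25,26,27,28,29,30,31}
step 14: r0 <- min(r3, r3)            {0,1,2,3,4,5,6,7,8,9,10,11,12,13,14,15,16,17,18,19,20,21,22,23,24,25,26,27,28,29,30,31}
step 15: r1 <- (r1 + 1)               {0,1,2,3,4,5,6,7,8,9,10,11,12,13,14,15,16,17,18,19,20,21,22,23,24,25,26,27,28,29,30,31}
step 16: eval (r1 < 7)                {0,1,2,3,4,5,6,7,8,9,10,11,12,13,14,15,16,17,18,19,20,21,22,23,24,25,26,27,28,29,30,31}
step 17: r0 <- min(r3, r3)            {0,1,2,3,4,5,6,7,8,9,10,11,12,13,14,15,16,17,18,19,20,21,22,23,24,25,26,27,28,29,30,31}
step 18: r1 <- (r1 + 1)               {0,1,2,3,4,5,6,7,8,9,10,11,12,13,14,15,16,17,18,19,20,21,22,23,24,25,26,27,28,29,30,31}
step 19: eval (r1 < 7)                {0,1,2,3,4,5,6,7,8,9,10,11,12,13,14,15,16,17,18,19,20,21,22,23,24,25,26,27,28,29,30,31}
step 20: r0 <- min(r3, r3)            {0,1,2,3,4,5,6,7,8,9,10,11,12,13,14,15,16,17,18,19,20,21,22,23,24,25,26,27,28,29,30,31}
step 21: r1 <- (r1 + 1)               {0,1,2,3,4,5,6,7,8,9,10,11,12,13,14,15,16,17,18,19,20,21,22,23,24,25,26,27,28,29,30,31}
step 22: eval (r1 < 7)                {0,1,2,3,4,5,6,7,8,9,10,11,12,13,14,15,16,17,18,19,20,21,22,23,24,25,26,27,28,29,30,31}
step 23: r1 <- min((r1 // 5), min(1, -2)) {0,1,2,3,4,5,6,7,8,9,10,11,12,13,14,15,16,17,18,19,20,21,22,23,24,25,26,27,28,29,30,31}

Answer: 24 steps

r0: 4,6,8,10,12,14,16,18,20,22,24,26,28,30,32,34,36,38,40,42,44,46,48,50,52,54,56,58,60,62,64,66
r3: 4,6,8,10,12,14,16,18,20,22,24,26,28,30,32,34,36,38,40,42,44,46,48,50,52,54,56,58,60,62,64,66
r1: -2,-2,-2,-2,-2,-2,-2,-2,-2,-2,-2,-2,-2,-2,-2,-2,-2,-2,-2,-2,-2,-2,-2,-2,-2,-2,-2,-2,-2,-2,-2,-2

steps = 24; useful = 768; efficiency = 768/768 = 1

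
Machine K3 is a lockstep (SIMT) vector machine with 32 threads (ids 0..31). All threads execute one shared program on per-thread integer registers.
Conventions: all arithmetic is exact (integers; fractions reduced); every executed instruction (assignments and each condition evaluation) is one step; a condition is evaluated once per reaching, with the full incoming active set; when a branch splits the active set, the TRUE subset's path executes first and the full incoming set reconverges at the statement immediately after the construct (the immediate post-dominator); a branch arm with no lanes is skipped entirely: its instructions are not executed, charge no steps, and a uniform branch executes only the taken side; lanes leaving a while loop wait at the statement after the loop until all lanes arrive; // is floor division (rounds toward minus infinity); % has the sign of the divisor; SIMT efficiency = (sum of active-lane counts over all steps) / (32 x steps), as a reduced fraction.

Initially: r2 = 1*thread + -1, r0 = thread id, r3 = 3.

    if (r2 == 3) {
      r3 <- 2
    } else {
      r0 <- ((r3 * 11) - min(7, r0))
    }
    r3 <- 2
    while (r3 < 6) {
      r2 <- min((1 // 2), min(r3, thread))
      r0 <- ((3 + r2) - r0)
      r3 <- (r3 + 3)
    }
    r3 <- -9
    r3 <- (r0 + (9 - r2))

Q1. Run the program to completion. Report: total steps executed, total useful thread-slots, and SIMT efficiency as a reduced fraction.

Answer: 15 steps, 448 useful, 14/15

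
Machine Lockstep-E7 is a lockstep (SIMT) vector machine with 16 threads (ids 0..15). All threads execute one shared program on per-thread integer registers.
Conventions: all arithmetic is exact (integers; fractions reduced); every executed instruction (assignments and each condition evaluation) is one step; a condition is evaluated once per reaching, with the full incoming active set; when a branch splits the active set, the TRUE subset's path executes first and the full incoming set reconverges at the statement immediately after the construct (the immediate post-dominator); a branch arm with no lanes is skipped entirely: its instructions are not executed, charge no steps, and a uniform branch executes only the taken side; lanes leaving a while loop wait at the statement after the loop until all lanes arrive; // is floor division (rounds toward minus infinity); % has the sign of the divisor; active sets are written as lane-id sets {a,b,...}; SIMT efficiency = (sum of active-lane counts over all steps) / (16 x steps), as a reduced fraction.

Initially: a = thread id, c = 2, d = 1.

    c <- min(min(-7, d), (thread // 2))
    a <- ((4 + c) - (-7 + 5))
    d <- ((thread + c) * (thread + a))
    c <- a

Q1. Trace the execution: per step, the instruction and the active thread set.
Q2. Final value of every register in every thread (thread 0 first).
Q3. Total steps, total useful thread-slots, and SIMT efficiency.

step 0: c <- min(min(-7, d), (thread // 2)) {0,1,2,3,4,5,6,7,8,9,10,11,12,13,14,15}
step 1: a <- ((4 + c) - (-7 + 5))    {0,1,2,3,4,5,6,7,8,9,10,11,12,13,14,15}
step 2: d <- ((thread + c) * (thread + a)) {0,1,2,3,4,5,6,7,8,9,10,11,12,13,14,15}
step 3: c <- a                       {0,1,2,3,4,5,6,7,8,9,10,11,12,13,14,15}

Answer: 4 steps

a: -1,-1,-1,-1,-1,-1,-1,-1,-1,-1,-1,-1,-1,-1,-1,-1
c: -1,-1,-1,-1,-1,-1,-1,-1,-1,-1,-1,-1,-1,-1,-1,-1
d: 7,0,-5,-8,-9,-8,-5,0,7,16,27,40,55,72,91,112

steps = 4; useful = 64; efficiency = 64/64 = 1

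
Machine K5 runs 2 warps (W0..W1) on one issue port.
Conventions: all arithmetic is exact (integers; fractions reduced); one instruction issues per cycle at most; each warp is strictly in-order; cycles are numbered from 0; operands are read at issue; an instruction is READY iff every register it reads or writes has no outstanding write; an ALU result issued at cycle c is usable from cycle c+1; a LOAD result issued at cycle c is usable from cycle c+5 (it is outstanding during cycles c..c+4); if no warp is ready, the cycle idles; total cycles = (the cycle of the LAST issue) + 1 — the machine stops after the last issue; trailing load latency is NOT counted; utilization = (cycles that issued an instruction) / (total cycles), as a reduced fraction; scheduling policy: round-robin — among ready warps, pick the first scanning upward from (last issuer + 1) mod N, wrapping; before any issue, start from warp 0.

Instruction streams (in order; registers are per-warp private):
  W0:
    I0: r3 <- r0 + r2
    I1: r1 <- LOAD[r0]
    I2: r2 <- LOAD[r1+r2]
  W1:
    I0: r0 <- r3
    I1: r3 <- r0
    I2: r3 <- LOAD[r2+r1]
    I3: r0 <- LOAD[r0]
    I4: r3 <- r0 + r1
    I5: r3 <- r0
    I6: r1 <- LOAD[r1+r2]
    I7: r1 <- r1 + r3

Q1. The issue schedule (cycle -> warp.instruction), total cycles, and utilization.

cycle 0: W0.I0
cycle 1: W1.I0
cycle 2: W0.I1
cycle 3: W1.I1
cycle 4: W1.I2
cycle 5: W1.I3
cycle 6: idle
cycle 7: W0.I2
cycle 8: idle
cycle 9: idle
cycle 10: W1.I4
cycle 11: W1.I5
cycle 12: W1.I6
cycle 13: idle
cycle 14: idle
cycle 15: idle
cycle 16: idle
cycle 17: W1.I7

Answer: 18 cycles, utilization 11/18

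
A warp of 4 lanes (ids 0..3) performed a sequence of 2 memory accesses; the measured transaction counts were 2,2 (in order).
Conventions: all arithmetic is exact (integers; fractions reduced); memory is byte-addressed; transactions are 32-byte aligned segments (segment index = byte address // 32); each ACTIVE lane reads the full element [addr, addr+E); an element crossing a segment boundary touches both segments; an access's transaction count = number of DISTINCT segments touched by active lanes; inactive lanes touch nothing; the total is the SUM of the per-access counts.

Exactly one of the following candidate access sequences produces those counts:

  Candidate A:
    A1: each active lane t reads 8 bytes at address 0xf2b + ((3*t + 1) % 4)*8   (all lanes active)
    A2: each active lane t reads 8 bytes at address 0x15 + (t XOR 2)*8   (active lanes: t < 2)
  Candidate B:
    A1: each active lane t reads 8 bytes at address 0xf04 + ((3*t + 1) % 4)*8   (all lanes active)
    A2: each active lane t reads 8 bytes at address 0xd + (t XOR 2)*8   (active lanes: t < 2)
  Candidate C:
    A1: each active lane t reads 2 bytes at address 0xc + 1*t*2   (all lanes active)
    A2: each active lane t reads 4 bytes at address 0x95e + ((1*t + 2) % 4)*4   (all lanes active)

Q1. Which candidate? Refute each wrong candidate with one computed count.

A: A2 gives 1 transaction, not 2
C: A1 gives 1 transaction, not 2
B: all counts match (2,2)

Answer: B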